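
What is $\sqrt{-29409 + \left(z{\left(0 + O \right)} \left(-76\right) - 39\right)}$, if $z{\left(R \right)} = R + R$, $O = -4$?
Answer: $2 i \sqrt{7210} \approx 169.82 i$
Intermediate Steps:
$z{\left(R \right)} = 2 R$
$\sqrt{-29409 + \left(z{\left(0 + O \right)} \left(-76\right) - 39\right)} = \sqrt{-29409 - \left(39 - 2 \left(0 - 4\right) \left(-76\right)\right)} = \sqrt{-29409 - \left(39 - 2 \left(-4\right) \left(-76\right)\right)} = \sqrt{-29409 - -569} = \sqrt{-29409 + \left(608 - 39\right)} = \sqrt{-29409 + 569} = \sqrt{-28840} = 2 i \sqrt{7210}$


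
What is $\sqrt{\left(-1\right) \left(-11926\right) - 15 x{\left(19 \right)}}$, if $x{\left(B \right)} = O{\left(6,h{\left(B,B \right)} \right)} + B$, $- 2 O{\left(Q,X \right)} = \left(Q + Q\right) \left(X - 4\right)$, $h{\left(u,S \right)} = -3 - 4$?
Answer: $\sqrt{10651} \approx 103.2$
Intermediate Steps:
$h{\left(u,S \right)} = -7$
$O{\left(Q,X \right)} = - Q \left(-4 + X\right)$ ($O{\left(Q,X \right)} = - \frac{\left(Q + Q\right) \left(X - 4\right)}{2} = - \frac{2 Q \left(-4 + X\right)}{2} = - Q \left(-4 + X\right)$)
$x{\left(B \right)} = 66 + B$ ($x{\left(B \right)} = 6 \left(4 - -7\right) + B = 6 \left(4 + 7\right) + B = 6 \cdot 11 + B = 66 + B$)
$\sqrt{\left(-1\right) \left(-11926\right) - 15 x{\left(19 \right)}} = \sqrt{\left(-1\right) \left(-11926\right) - 15 \left(66 + 19\right)} = \sqrt{11926 - 1275} = \sqrt{10651}$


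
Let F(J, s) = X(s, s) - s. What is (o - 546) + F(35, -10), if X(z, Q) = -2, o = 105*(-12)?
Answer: -1798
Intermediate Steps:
o = -1260
F(J, s) = -2 - s
(o - 546) + F(35, -10) = (-1260 - 546) + (-2 - 1*(-10)) = -1806 + (-2 + 10) = -1806 + 8 = -1798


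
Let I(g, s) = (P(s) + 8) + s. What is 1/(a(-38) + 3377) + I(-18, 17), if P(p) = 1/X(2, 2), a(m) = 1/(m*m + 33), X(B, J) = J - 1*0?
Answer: 63595571/2493915 ≈ 25.500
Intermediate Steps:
X(B, J) = J (X(B, J) = J + 0 = J)
a(m) = 1/(33 + m²) (a(m) = 1/(m² + 33) = 1/(33 + m²))
P(p) = ½ (P(p) = 1/2 = ½)
I(g, s) = 17/2 + s (I(g, s) = (½ + 8) + s = 17/2 + s)
1/(a(-38) + 3377) + I(-18, 17) = 1/(1/(33 + (-38)²) + 3377) + (17/2 + 17) = 1/(1/(33 + 1444) + 3377) + 51/2 = 1/(1/1477 + 3377) + 51/2 = 1/(4987830/1477) + 51/2 = 1477/4987830 + 51/2 = 63595571/2493915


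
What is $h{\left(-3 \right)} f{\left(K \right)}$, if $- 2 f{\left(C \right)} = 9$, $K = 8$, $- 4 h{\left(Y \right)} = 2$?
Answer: $\frac{9}{4} \approx 2.25$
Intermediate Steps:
$h{\left(Y \right)} = - \frac{1}{2}$ ($h{\left(Y \right)} = \left(- \frac{1}{4}\right) 2 = - \frac{1}{2}$)
$f{\left(C \right)} = - \frac{9}{2}$ ($f{\left(C \right)} = \left(- \frac{1}{2}\right) 9 = - \frac{9}{2}$)
$h{\left(-3 \right)} f{\left(K \right)} = \left(- \frac{1}{2}\right) \left(- \frac{9}{2}\right) = \frac{9}{4}$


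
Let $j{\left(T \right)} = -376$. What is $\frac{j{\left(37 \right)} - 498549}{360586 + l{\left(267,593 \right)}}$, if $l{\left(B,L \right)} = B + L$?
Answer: $- \frac{498925}{361446} \approx -1.3804$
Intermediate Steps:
$\frac{j{\left(37 \right)} - 498549}{360586 + l{\left(267,593 \right)}} = \frac{-376 - 498549}{360586 + \left(267 + 593\right)} = - \frac{498925}{360586 + 860} = - \frac{498925}{361446}$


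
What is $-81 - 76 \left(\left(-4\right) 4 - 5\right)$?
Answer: $1515$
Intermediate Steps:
$-81 - 76 \left(\left(-4\right) 4 - 5\right) = -81 - 76 \left(-16 - 5\right) = -81 - -1596 = -81 + 1596 = 1515$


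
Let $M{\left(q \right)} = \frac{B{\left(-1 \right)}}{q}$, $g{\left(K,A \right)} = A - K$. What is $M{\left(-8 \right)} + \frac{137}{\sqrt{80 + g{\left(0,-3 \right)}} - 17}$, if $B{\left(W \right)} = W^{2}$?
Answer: $- \frac{4711}{424} - \frac{137 \sqrt{77}}{212} \approx -16.781$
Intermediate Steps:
$M{\left(q \right)} = \frac{1}{q}$ ($M{\left(q \right)} = \frac{\left(-1\right)^{2}}{q} = 1 \frac{1}{q} = \frac{1}{q}$)
$M{\left(-8 \right)} + \frac{137}{\sqrt{80 + g{\left(0,-3 \right)}} - 17} = \frac{1}{-8} + \frac{137}{\sqrt{80 - 3} - 17} = - \frac{1}{8} + \frac{137}{\sqrt{80 + \left(-3 + 0\right)} - 17} = - \frac{1}{8} + \frac{137}{\sqrt{80 - 3} - 17} = - \frac{1}{8} + \frac{137}{\sqrt{77} - 17} = - \frac{1}{8} + \frac{137}{-17 + \sqrt{77}}$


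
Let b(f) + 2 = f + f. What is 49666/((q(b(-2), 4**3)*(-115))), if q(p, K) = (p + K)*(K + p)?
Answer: -24833/193430 ≈ -0.12838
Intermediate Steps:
b(f) = -2 + 2*f (b(f) = -2 + (f + f) = -2 + 2*f)
q(p, K) = (K + p)**2 (q(p, K) = (K + p)*(K + p) = (K + p)**2)
49666/((q(b(-2), 4**3)*(-115))) = 49666/(((4**3 + (-2 + 2*(-2)))**2*(-115))) = 49666/(((64 + (-2 - 4))**2*(-115))) = 49666/(((64 - 6)**2*(-115))) = 49666/((58**2*(-115))) = 49666/((3364*(-115))) = 49666/(-386860) = 49666*(-1/386860) = -24833/193430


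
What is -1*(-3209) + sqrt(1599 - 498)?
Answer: 3209 + sqrt(1101) ≈ 3242.2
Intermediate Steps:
-1*(-3209) + sqrt(1599 - 498) = 3209 + sqrt(1101)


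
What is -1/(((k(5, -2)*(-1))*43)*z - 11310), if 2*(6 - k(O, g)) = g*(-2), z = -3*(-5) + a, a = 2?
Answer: 1/14234 ≈ 7.0254e-5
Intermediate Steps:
z = 17 (z = -3*(-5) + 2 = 15 + 2 = 17)
k(O, g) = 6 + g (k(O, g) = 6 - g*(-2)/2 = 6 - (-1)*g = 6 + g)
-1/(((k(5, -2)*(-1))*43)*z - 11310) = -1/((((6 - 2)*(-1))*43)*17 - 11310) = -1/(((4*(-1))*43)*17 - 11310) = -1/(-4*43*17 - 11310) = -1/(-172*17 - 11310) = -1/(-2924 - 11310) = -1/(-14234) = -1*(-1/14234) = 1/14234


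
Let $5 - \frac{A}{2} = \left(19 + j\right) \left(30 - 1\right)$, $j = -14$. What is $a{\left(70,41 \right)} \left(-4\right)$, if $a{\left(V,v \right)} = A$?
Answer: $1120$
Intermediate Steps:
$A = -280$ ($A = 10 - 2 \left(19 - 14\right) \left(30 - 1\right) = 10 - 2 \cdot 5 \cdot 29 = 10 - 290 = -280$)
$a{\left(V,v \right)} = -280$
$a{\left(70,41 \right)} \left(-4\right) = \left(-280\right) \left(-4\right) = 1120$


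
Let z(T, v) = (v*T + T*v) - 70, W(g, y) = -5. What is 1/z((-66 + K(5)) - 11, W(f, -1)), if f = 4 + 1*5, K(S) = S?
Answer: 1/650 ≈ 0.0015385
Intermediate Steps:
f = 9 (f = 4 + 5 = 9)
z(T, v) = -70 + 2*T*v (z(T, v) = (T*v + T*v) - 70 = 2*T*v - 70 = -70 + 2*T*v)
1/z((-66 + K(5)) - 11, W(f, -1)) = 1/(-70 + 2*((-66 + 5) - 11)*(-5)) = 1/(-70 + 2*(-61 - 11)*(-5)) = 1/(-70 + 2*(-72)*(-5)) = 1/(-70 + 720) = 1/650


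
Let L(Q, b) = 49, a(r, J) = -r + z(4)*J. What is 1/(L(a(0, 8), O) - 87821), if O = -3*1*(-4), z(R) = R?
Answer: -1/87772 ≈ -1.1393e-5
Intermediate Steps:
a(r, J) = -r + 4*J
O = 12 (O = -3*(-4) = 12)
1/(L(a(0, 8), O) - 87821) = 1/(49 - 87821) = 1/(-87772) = -1/87772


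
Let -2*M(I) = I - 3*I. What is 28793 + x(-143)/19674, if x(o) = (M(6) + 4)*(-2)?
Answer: 283236731/9837 ≈ 28793.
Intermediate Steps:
M(I) = I (M(I) = -(I - 3*I)/2 = -(-1)*I = I)
x(o) = -20 (x(o) = (6 + 4)*(-2) = 10*(-2) = -20)
28793 + x(-143)/19674 = 28793 - 20/19674 = 28793 - 20*1/19674 = 28793 - 10/9837 = 283236731/9837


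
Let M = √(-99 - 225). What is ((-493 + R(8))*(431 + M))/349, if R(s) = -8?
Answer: -215931/349 - 9018*I/349 ≈ -618.71 - 25.84*I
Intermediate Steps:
M = 18*I (M = √(-324) = 18*I ≈ 18.0*I)
((-493 + R(8))*(431 + M))/349 = ((-493 - 8)*(431 + 18*I))/349 = -501*(431 + 18*I)*(1/349) = (-215931 - 9018*I)*(1/349) = -215931/349 - 9018*I/349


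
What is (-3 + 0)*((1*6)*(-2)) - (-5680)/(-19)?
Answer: -4996/19 ≈ -262.95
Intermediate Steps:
(-3 + 0)*((1*6)*(-2)) - (-5680)/(-19) = -18*(-2) - (-5680)*(-1)/19 = -3*(-12) - 142*40/19 = 36 - 5680/19 = -4996/19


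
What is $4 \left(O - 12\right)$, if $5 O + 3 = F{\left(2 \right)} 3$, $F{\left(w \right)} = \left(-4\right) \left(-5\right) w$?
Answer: $\frac{228}{5} \approx 45.6$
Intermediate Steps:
$F{\left(w \right)} = 20 w$
$O = \frac{117}{5}$ ($O = - \frac{3}{5} + \frac{20 \cdot 2 \cdot 3}{5} = - \frac{3}{5} + \frac{40 \cdot 3}{5} = - \frac{3}{5} + \frac{1}{5} \cdot 120 = - \frac{3}{5} + 24 = \frac{117}{5} \approx 23.4$)
$4 \left(O - 12\right) = 4 \left(\frac{117}{5} - 12\right) = 4 \cdot \frac{57}{5} = \frac{228}{5}$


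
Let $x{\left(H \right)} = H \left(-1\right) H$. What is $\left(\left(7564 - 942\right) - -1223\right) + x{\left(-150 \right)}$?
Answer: $-14655$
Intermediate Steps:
$x{\left(H \right)} = - H^{2}$ ($x{\left(H \right)} = - H H = - H^{2}$)
$\left(\left(7564 - 942\right) - -1223\right) + x{\left(-150 \right)} = \left(\left(7564 - 942\right) - -1223\right) - \left(-150\right)^{2} = \left(6622 + 1223\right) - 22500 = 7845 - 22500 = -14655$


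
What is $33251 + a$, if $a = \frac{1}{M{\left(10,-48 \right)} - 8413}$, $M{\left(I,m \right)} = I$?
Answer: $\frac{279408152}{8403} \approx 33251.0$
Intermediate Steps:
$a = - \frac{1}{8403}$ ($a = \frac{1}{10 - 8413} = \frac{1}{-8403} = - \frac{1}{8403} \approx -0.00011901$)
$33251 + a = 33251 - \frac{1}{8403} = \frac{279408152}{8403}$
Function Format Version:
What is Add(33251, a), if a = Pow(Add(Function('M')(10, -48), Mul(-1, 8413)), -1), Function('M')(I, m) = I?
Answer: Rational(279408152, 8403) ≈ 33251.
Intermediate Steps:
a = Rational(-1, 8403) (a = Pow(Add(10, Mul(-1, 8413)), -1) = Pow(Add(10, -8413), -1) = Pow(-8403, -1) = Rational(-1, 8403) ≈ -0.00011901)
Add(33251, a) = Add(33251, Rational(-1, 8403)) = Rational(279408152, 8403)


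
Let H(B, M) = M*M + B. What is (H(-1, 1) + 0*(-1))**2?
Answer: 0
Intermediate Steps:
H(B, M) = B + M**2 (H(B, M) = M**2 + B = B + M**2)
(H(-1, 1) + 0*(-1))**2 = ((-1 + 1**2) + 0*(-1))**2 = ((-1 + 1) + 0)**2 = (0 + 0)**2 = 0**2 = 0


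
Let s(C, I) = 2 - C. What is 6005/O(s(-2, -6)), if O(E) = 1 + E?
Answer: 1201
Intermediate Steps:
6005/O(s(-2, -6)) = 6005/(1 + (2 - 1*(-2))) = 6005/(1 + (2 + 2)) = 6005/(1 + 4) = 6005/5 = 6005*(1/5) = 1201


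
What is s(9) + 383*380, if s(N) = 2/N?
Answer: 1309862/9 ≈ 1.4554e+5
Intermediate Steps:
s(9) + 383*380 = 2/9 + 383*380 = 2*(⅑) + 145540 = 2/9 + 145540 = 1309862/9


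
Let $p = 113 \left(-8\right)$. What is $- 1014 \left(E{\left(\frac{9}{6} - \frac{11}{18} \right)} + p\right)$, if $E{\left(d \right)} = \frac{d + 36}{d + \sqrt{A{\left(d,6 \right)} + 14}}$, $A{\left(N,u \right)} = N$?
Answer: $\frac{524757168}{571} - \frac{504972 \sqrt{134}}{571} \approx 9.0878 \cdot 10^{5}$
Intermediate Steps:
$p = -904$
$E{\left(d \right)} = \frac{36 + d}{d + \sqrt{14 + d}}$ ($E{\left(d \right)} = \frac{d + 36}{d + \sqrt{d + 14}} = \frac{36 + d}{d + \sqrt{14 + d}}$)
$- 1014 \left(E{\left(\frac{9}{6} - \frac{11}{18} \right)} + p\right) = - 1014 \left(\frac{36 + \left(\frac{9}{6} - \frac{11}{18}\right)}{\left(\frac{9}{6} - \frac{11}{18}\right) + \sqrt{14 + \left(\frac{9}{6} - \frac{11}{18}\right)}} - 904\right) = - 1014 \left(\frac{36 + \left(9 \cdot \frac{1}{6} - \frac{11}{18}\right)}{\left(9 \cdot \frac{1}{6} - \frac{11}{18}\right) + \sqrt{14 + \left(9 \cdot \frac{1}{6} - \frac{11}{18}\right)}} - 904\right) = - 1014 \left(\frac{36 + \left(\frac{3}{2} - \frac{11}{18}\right)}{\left(\frac{3}{2} - \frac{11}{18}\right) + \sqrt{14 + \left(\frac{3}{2} - \frac{11}{18}\right)}} - 904\right) = - 1014 \left(\frac{36 + \frac{8}{9}}{\frac{8}{9} + \sqrt{14 + \frac{8}{9}}} - 904\right) = - 1014 \left(\frac{1}{\frac{8}{9} + \sqrt{\frac{134}{9}}} \cdot \frac{332}{9} - 904\right) = - 1014 \left(\frac{1}{\frac{8}{9} + \frac{\sqrt{134}}{3}} \cdot \frac{332}{9} - 904\right) = - 1014 \left(\frac{332}{9 \left(\frac{8}{9} + \frac{\sqrt{134}}{3}\right)} - 904\right) = - 1014 \left(-904 + \frac{332}{9 \left(\frac{8}{9} + \frac{\sqrt{134}}{3}\right)}\right) = 916656 - \frac{112216}{3 \left(\frac{8}{9} + \frac{\sqrt{134}}{3}\right)}$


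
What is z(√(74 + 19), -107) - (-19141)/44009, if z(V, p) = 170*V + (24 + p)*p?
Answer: 390863070/44009 + 170*√93 ≈ 10521.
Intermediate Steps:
z(V, p) = 170*V + p*(24 + p)
z(√(74 + 19), -107) - (-19141)/44009 = ((-107)² + 24*(-107) + 170*√(74 + 19)) - (-19141)/44009 = (11449 - 2568 + 170*√93) - (-19141)/44009 = (8881 + 170*√93) - 1*(-19141/44009) = (8881 + 170*√93) + 19141/44009 = 390863070/44009 + 170*√93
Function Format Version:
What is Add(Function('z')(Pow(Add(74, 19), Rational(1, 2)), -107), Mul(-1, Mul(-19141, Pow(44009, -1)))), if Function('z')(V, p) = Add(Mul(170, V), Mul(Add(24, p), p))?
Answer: Add(Rational(390863070, 44009), Mul(170, Pow(93, Rational(1, 2)))) ≈ 10521.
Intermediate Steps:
Function('z')(V, p) = Add(Mul(170, V), Mul(p, Add(24, p)))
Add(Function('z')(Pow(Add(74, 19), Rational(1, 2)), -107), Mul(-1, Mul(-19141, Pow(44009, -1)))) = Add(Add(Pow(-107, 2), Mul(24, -107), Mul(170, Pow(Add(74, 19), Rational(1, 2)))), Mul(-1, Mul(-19141, Pow(44009, -1)))) = Add(Add(11449, -2568, Mul(170, Pow(93, Rational(1, 2)))), Mul(-1, Mul(-19141, Rational(1, 44009)))) = Add(Add(8881, Mul(170, Pow(93, Rational(1, 2)))), Mul(-1, Rational(-19141, 44009))) = Add(Add(8881, Mul(170, Pow(93, Rational(1, 2)))), Rational(19141, 44009)) = Add(Rational(390863070, 44009), Mul(170, Pow(93, Rational(1, 2))))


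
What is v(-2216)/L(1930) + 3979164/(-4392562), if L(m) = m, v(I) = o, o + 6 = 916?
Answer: -184127755/423882233 ≈ -0.43438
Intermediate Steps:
o = 910 (o = -6 + 916 = 910)
v(I) = 910
v(-2216)/L(1930) + 3979164/(-4392562) = 910/1930 + 3979164/(-4392562) = 910*(1/1930) + 3979164*(-1/4392562) = 91/193 - 1989582/2196281 = -184127755/423882233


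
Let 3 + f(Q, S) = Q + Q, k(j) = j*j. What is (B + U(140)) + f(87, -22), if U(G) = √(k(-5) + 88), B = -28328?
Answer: -28157 + √113 ≈ -28146.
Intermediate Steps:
k(j) = j²
f(Q, S) = -3 + 2*Q (f(Q, S) = -3 + (Q + Q) = -3 + 2*Q)
U(G) = √113 (U(G) = √((-5)² + 88) = √(25 + 88) = √113)
(B + U(140)) + f(87, -22) = (-28328 + √113) + (-3 + 2*87) = (-28328 + √113) + (-3 + 174) = (-28328 + √113) + 171 = -28157 + √113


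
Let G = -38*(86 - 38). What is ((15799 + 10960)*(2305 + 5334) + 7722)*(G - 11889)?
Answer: -2803207661499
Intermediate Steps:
G = -1824 (G = -38*48 = -1824)
((15799 + 10960)*(2305 + 5334) + 7722)*(G - 11889) = ((15799 + 10960)*(2305 + 5334) + 7722)*(-1824 - 11889) = (26759*7639 + 7722)*(-13713) = (204412001 + 7722)*(-13713) = 204419723*(-13713) = -2803207661499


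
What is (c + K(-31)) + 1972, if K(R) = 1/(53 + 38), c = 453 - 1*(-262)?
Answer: 244518/91 ≈ 2687.0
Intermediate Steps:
c = 715 (c = 453 + 262 = 715)
K(R) = 1/91
(c + K(-31)) + 1972 = (715 + 1/91) + 1972 = 65066/91 + 1972 = 244518/91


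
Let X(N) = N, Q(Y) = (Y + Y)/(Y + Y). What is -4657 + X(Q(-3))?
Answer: -4656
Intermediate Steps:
Q(Y) = 1 (Q(Y) = (2*Y)/((2*Y)) = (2*Y)*(1/(2*Y)) = 1)
-4657 + X(Q(-3)) = -4657 + 1 = -4656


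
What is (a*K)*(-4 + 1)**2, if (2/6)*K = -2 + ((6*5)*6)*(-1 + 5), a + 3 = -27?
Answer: -581580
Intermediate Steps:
a = -30 (a = -3 - 27 = -30)
K = 2154 (K = 3*(-2 + ((6*5)*6)*(-1 + 5)) = 3*(-2 + (30*6)*4) = 3*(-2 + 180*4) = 3*(-2 + 720) = 3*718 = 2154)
(a*K)*(-4 + 1)**2 = (-30*2154)*(-4 + 1)**2 = -64620*(-3)**2 = -64620*9 = -581580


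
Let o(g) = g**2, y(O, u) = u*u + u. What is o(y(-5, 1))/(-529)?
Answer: -4/529 ≈ -0.0075614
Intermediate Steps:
y(O, u) = u + u**2 (y(O, u) = u**2 + u = u + u**2)
o(y(-5, 1))/(-529) = (1*(1 + 1))**2/(-529) = (1*2)**2*(-1/529) = 2**2*(-1/529) = 4*(-1/529) = -4/529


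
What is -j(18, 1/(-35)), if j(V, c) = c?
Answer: 1/35 ≈ 0.028571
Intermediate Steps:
-j(18, 1/(-35)) = -1/(-35) = -1*(-1/35) = 1/35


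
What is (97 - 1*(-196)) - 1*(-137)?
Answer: 430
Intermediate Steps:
(97 - 1*(-196)) - 1*(-137) = (97 + 196) + 137 = 293 + 137 = 430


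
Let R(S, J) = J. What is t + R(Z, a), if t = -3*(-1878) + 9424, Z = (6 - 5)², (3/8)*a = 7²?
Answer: 45566/3 ≈ 15189.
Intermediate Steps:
a = 392/3 (a = (8/3)*7² = (8/3)*49 = 392/3 ≈ 130.67)
Z = 1 (Z = 1² = 1)
t = 15058 (t = 5634 + 9424 = 15058)
t + R(Z, a) = 15058 + 392/3 = 45566/3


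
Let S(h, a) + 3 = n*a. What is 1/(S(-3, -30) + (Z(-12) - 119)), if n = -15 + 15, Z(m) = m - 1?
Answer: -1/135 ≈ -0.0074074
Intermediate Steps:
Z(m) = -1 + m
n = 0
S(h, a) = -3 (S(h, a) = -3 + 0*a = -3 + 0 = -3)
1/(S(-3, -30) + (Z(-12) - 119)) = 1/(-3 + ((-1 - 12) - 119)) = 1/(-3 + (-13 - 119)) = 1/(-3 - 132) = 1/(-135) = -1/135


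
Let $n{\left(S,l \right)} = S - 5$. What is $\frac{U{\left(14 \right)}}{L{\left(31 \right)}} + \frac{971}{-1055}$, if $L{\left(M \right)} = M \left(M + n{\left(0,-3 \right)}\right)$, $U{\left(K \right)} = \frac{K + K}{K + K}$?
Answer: $- \frac{781571}{850330} \approx -0.91914$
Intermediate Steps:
$n{\left(S,l \right)} = -5 + S$
$U{\left(K \right)} = 1$ ($U{\left(K \right)} = \frac{2 K}{2 K} = 2 K \frac{1}{2 K} = 1$)
$L{\left(M \right)} = M \left(-5 + M\right)$ ($L{\left(M \right)} = M \left(M + \left(-5 + 0\right)\right) = M \left(M - 5\right) = M \left(-5 + M\right)$)
$\frac{U{\left(14 \right)}}{L{\left(31 \right)}} + \frac{971}{-1055} = 1 \frac{1}{31 \left(-5 + 31\right)} + \frac{971}{-1055} = 1 \frac{1}{31 \cdot 26} + 971 \left(- \frac{1}{1055}\right) = 1 \cdot \frac{1}{806} - \frac{971}{1055} = \frac{1}{806} - \frac{971}{1055} = - \frac{781571}{850330}$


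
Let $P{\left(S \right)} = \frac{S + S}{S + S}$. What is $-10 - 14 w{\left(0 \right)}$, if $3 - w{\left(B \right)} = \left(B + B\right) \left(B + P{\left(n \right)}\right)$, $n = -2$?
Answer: $-52$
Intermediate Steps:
$P{\left(S \right)} = 1$ ($P{\left(S \right)} = \frac{2 S}{2 S} = 2 S \frac{1}{2 S} = 1$)
$w{\left(B \right)} = 3 - 2 B \left(1 + B\right)$ ($w{\left(B \right)} = 3 - \left(B + B\right) \left(B + 1\right) = 3 - 2 B \left(1 + B\right)$)
$-10 - 14 w{\left(0 \right)} = -10 - 14 \left(3 - 0 - 2 \cdot 0^{2}\right) = -10 - 14 \left(3 + 0 - 0\right) = -10 - 14 \left(3 + 0 + 0\right) = -10 - 42 = -52$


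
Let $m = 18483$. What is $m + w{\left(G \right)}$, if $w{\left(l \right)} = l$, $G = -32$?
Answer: $18451$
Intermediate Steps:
$m + w{\left(G \right)} = 18483 - 32 = 18451$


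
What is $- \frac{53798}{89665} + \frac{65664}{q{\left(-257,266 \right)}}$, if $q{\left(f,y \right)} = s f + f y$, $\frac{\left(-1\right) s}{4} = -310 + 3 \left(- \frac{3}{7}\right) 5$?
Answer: $- \frac{31576272002}{41179458235} \approx -0.7668$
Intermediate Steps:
$s = \frac{8860}{7}$ ($s = - 4 \left(-310 + 3 \left(- \frac{3}{7}\right) 5\right) = - 4 \left(-310 - \frac{45}{7}\right) = \left(-4\right) \left(- \frac{2215}{7}\right) = \frac{8860}{7} \approx 1265.7$)
$q{\left(f,y \right)} = \frac{8860 f}{7} + f y$
$- \frac{53798}{89665} + \frac{65664}{q{\left(-257,266 \right)}} = - \frac{53798}{89665} + \frac{65664}{\frac{1}{7} \left(-257\right) \left(8860 + 7 \cdot 266\right)} = \left(-53798\right) \frac{1}{89665} + \frac{65664}{\frac{1}{7} \left(-257\right) \left(8860 + 1862\right)} = - \frac{53798}{89665} + \frac{65664}{\frac{1}{7} \left(-257\right) 10722} = - \frac{53798}{89665} + \frac{65664}{- \frac{2755554}{7}} = - \frac{53798}{89665} + 65664 \left(- \frac{7}{2755554}\right) = - \frac{53798}{89665} - \frac{76608}{459259} = - \frac{31576272002}{41179458235}$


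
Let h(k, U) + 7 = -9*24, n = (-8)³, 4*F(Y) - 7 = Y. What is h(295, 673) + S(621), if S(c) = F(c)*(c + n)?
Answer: 16890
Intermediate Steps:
F(Y) = 7/4 + Y/4
n = -512
S(c) = (-512 + c)*(7/4 + c/4) (S(c) = (7/4 + c/4)*(c - 512) = (7/4 + c/4)*(-512 + c) = (-512 + c)*(7/4 + c/4))
h(k, U) = -223 (h(k, U) = -7 - 9*24 = -7 - 216 = -223)
h(295, 673) + S(621) = -223 + (-512 + 621)*(7 + 621)/4 = -223 + (¼)*109*628 = -223 + 17113 = 16890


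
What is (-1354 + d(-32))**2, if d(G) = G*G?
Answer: 108900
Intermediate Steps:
d(G) = G**2
(-1354 + d(-32))**2 = (-1354 + (-32)**2)**2 = (-1354 + 1024)**2 = (-330)**2 = 108900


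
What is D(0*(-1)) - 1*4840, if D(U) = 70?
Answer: -4770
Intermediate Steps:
D(0*(-1)) - 1*4840 = 70 - 1*4840 = 70 - 4840 = -4770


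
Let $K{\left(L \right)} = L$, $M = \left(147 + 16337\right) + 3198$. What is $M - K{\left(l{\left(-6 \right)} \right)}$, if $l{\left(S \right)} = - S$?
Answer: $19676$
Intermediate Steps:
$M = 19682$ ($M = 16484 + 3198 = 19682$)
$M - K{\left(l{\left(-6 \right)} \right)} = 19682 - \left(-1\right) \left(-6\right) = 19682 - 6 = 19676$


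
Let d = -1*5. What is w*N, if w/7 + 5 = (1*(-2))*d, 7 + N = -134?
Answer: -4935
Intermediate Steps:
N = -141 (N = -7 - 134 = -141)
d = -5
w = 35 (w = -35 + 7*((1*(-2))*(-5)) = -35 + 7*(-2*(-5)) = -35 + 7*10 = -35 + 70 = 35)
w*N = 35*(-141) = -4935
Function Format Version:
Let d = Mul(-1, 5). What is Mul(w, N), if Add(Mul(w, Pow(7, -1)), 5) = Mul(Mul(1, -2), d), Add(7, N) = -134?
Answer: -4935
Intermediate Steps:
N = -141 (N = Add(-7, -134) = -141)
d = -5
w = 35 (w = Add(-35, Mul(7, Mul(Mul(1, -2), -5))) = Add(-35, Mul(7, Mul(-2, -5))) = Add(-35, Mul(7, 10)) = Add(-35, 70) = 35)
Mul(w, N) = Mul(35, -141) = -4935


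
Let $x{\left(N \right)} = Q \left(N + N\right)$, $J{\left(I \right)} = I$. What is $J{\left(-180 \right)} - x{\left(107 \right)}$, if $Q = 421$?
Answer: $-90274$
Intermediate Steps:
$x{\left(N \right)} = 842 N$ ($x{\left(N \right)} = 421 \left(N + N\right) = 421 \cdot 2 N = 842 N$)
$J{\left(-180 \right)} - x{\left(107 \right)} = -180 - 842 \cdot 107 = -180 - 90094 = -90274$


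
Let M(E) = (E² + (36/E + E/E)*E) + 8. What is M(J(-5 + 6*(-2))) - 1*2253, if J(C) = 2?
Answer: -2203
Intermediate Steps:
M(E) = 8 + E² + E*(1 + 36/E) (M(E) = (E² + (36/E + 1)*E) + 8 = (E² + (1 + 36/E)*E) + 8 = (E² + E*(1 + 36/E)) + 8 = 8 + E² + E*(1 + 36/E))
M(J(-5 + 6*(-2))) - 1*2253 = (44 + 2 + 2²) - 1*2253 = (44 + 2 + 4) - 2253 = 50 - 2253 = -2203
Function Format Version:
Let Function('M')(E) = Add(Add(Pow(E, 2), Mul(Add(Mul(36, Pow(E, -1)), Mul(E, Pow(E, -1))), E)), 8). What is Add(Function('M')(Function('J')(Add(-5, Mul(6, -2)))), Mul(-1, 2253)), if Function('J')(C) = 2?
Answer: -2203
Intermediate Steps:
Function('M')(E) = Add(8, Pow(E, 2), Mul(E, Add(1, Mul(36, Pow(E, -1))))) (Function('M')(E) = Add(Add(Pow(E, 2), Mul(Add(Mul(36, Pow(E, -1)), 1), E)), 8) = Add(Add(Pow(E, 2), Mul(Add(1, Mul(36, Pow(E, -1))), E)), 8) = Add(Add(Pow(E, 2), Mul(E, Add(1, Mul(36, Pow(E, -1))))), 8) = Add(8, Pow(E, 2), Mul(E, Add(1, Mul(36, Pow(E, -1))))))
Add(Function('M')(Function('J')(Add(-5, Mul(6, -2)))), Mul(-1, 2253)) = Add(Add(44, 2, Pow(2, 2)), Mul(-1, 2253)) = Add(Add(44, 2, 4), -2253) = Add(50, -2253) = -2203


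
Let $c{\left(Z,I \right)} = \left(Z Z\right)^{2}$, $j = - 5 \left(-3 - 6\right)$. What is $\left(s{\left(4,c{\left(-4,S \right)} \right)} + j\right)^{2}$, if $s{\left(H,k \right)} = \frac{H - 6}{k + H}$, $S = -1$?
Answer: $\frac{34210801}{16900} \approx 2024.3$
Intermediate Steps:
$j = 45$ ($j = \left(-5\right) \left(-9\right) = 45$)
$c{\left(Z,I \right)} = Z^{4}$ ($c{\left(Z,I \right)} = \left(Z^{2}\right)^{2} = Z^{4}$)
$s{\left(H,k \right)} = \frac{-6 + H}{H + k}$
$\left(s{\left(4,c{\left(-4,S \right)} \right)} + j\right)^{2} = \left(\frac{-6 + 4}{4 + \left(-4\right)^{4}} + 45\right)^{2} = \left(\frac{1}{4 + 256} \left(-2\right) + 45\right)^{2} = \left(\frac{1}{260} \left(-2\right) + 45\right)^{2} = \left(- \frac{1}{130} + 45\right)^{2} = \left(\frac{5849}{130}\right)^{2} = \frac{34210801}{16900}$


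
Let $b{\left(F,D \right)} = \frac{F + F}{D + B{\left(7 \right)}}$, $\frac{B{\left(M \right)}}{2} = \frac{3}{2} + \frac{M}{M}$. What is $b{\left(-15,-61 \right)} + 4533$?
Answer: $\frac{126939}{28} \approx 4533.5$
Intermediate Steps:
$B{\left(M \right)} = 5$ ($B{\left(M \right)} = 2 \left(\frac{3}{2} + \frac{M}{M}\right) = 2 \left(3 \cdot \frac{1}{2} + 1\right) = 2 \left(\frac{3}{2} + 1\right) = 2 \cdot \frac{5}{2} = 5$)
$b{\left(F,D \right)} = \frac{2 F}{5 + D}$ ($b{\left(F,D \right)} = \frac{F + F}{D + 5} = \frac{2 F}{5 + D}$)
$b{\left(-15,-61 \right)} + 4533 = 2 \left(-15\right) \frac{1}{5 - 61} + 4533 = 2 \left(-15\right) \frac{1}{-56} + 4533 = 2 \left(-15\right) \left(- \frac{1}{56}\right) + 4533 = \frac{15}{28} + 4533 = \frac{126939}{28}$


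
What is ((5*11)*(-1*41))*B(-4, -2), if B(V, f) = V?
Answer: 9020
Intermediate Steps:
((5*11)*(-1*41))*B(-4, -2) = ((5*11)*(-1*41))*(-4) = (55*(-41))*(-4) = -2255*(-4) = 9020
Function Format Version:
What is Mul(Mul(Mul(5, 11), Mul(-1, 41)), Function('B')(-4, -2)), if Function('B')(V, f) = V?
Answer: 9020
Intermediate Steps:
Mul(Mul(Mul(5, 11), Mul(-1, 41)), Function('B')(-4, -2)) = Mul(Mul(Mul(5, 11), Mul(-1, 41)), -4) = Mul(Mul(55, -41), -4) = Mul(-2255, -4) = 9020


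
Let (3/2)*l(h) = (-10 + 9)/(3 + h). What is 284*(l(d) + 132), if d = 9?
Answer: 337250/9 ≈ 37472.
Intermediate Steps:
l(h) = -2/(3*(3 + h)) (l(h) = 2*((-10 + 9)/(3 + h))/3 = 2*(-1/(3 + h))/3 = -2/(3*(3 + h)))
284*(l(d) + 132) = 284*(-2/(9 + 3*9) + 132) = 284*(-2/(9 + 27) + 132) = 284*(-2/36 + 132) = 284*(-2*1/36 + 132) = 284*(-1/18 + 132) = 284*(2375/18) = 337250/9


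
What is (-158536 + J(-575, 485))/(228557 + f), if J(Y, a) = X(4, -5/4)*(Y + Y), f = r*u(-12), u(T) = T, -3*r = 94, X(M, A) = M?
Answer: -163136/228933 ≈ -0.71259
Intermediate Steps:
r = -94/3 (r = -⅓*94 = -94/3 ≈ -31.333)
f = 376 (f = -94/3*(-12) = 376)
J(Y, a) = 8*Y (J(Y, a) = 4*(Y + Y) = 4*(2*Y) = 8*Y)
(-158536 + J(-575, 485))/(228557 + f) = (-158536 + 8*(-575))/(228557 + 376) = (-158536 - 4600)/228933 = -163136*1/228933 = -163136/228933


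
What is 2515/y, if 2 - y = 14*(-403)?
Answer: 2515/5644 ≈ 0.44561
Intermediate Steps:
y = 5644 (y = 2 - 14*(-403) = 2 - 1*(-5642) = 2 + 5642 = 5644)
2515/y = 2515/5644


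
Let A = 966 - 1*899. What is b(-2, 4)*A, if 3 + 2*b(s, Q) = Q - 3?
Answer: -67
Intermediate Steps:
b(s, Q) = -3 + Q/2 (b(s, Q) = -3/2 + (Q - 3)/2 = -3/2 + (-3 + Q)/2 = -3/2 + (-3/2 + Q/2) = -3 + Q/2)
A = 67 (A = 966 - 899 = 67)
b(-2, 4)*A = (-3 + (½)*4)*67 = (-3 + 2)*67 = -1*67 = -67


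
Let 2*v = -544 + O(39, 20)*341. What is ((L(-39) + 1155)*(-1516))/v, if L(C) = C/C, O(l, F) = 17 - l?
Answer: 1752496/4023 ≈ 435.62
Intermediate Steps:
L(C) = 1
v = -4023 (v = (-544 + (17 - 1*39)*341)/2 = (-544 + (17 - 39)*341)/2 = (-544 - 22*341)/2 = (-544 - 7502)/2 = (½)*(-8046) = -4023)
((L(-39) + 1155)*(-1516))/v = ((1 + 1155)*(-1516))/(-4023) = (1156*(-1516))*(-1/4023) = -1752496*(-1/4023) = 1752496/4023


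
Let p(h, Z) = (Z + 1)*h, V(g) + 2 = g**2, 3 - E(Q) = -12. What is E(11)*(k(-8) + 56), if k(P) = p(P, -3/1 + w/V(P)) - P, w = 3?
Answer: 37020/31 ≈ 1194.2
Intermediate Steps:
E(Q) = 15 (E(Q) = 3 - 1*(-12) = 3 + 12 = 15)
V(g) = -2 + g**2
p(h, Z) = h*(1 + Z) (p(h, Z) = (1 + Z)*h = h*(1 + Z))
k(P) = -P + P*(-2 + 3/(-2 + P**2)) (k(P) = P*(1 + (-3/1 + 3/(-2 + P**2))) - P = P*(1 + (-3*1 + 3/(-2 + P**2))) - P = P*(1 + (-3 + 3/(-2 + P**2))) - P = P*(-2 + 3/(-2 + P**2)) - P = -P + P*(-2 + 3/(-2 + P**2)))
E(11)*(k(-8) + 56) = 15*(3*(-8)*(3 - 1*(-8)**2)/(-2 + (-8)**2) + 56) = 15*(3*(-8)*(3 - 1*64)/(-2 + 64) + 56) = 15*(3*(-8)*(3 - 64)/62 + 56) = 15*(3*(-8)*(1/62)*(-61) + 56) = 15*(732/31 + 56) = 15*(2468/31) = 37020/31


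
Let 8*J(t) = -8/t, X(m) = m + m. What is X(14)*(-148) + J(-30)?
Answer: -124319/30 ≈ -4144.0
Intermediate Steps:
X(m) = 2*m
J(t) = -1/t (J(t) = (-8/t)/8 = -1/t)
X(14)*(-148) + J(-30) = (2*14)*(-148) - 1/(-30) = 28*(-148) - 1*(-1/30) = -4144 + 1/30 = -124319/30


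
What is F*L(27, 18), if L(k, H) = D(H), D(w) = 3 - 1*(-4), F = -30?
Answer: -210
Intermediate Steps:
D(w) = 7 (D(w) = 3 + 4 = 7)
L(k, H) = 7
F*L(27, 18) = -30*7 = -210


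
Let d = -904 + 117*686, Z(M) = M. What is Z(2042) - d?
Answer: -77316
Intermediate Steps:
d = 79358 (d = -904 + 80262 = 79358)
Z(2042) - d = 2042 - 1*79358 = 2042 - 79358 = -77316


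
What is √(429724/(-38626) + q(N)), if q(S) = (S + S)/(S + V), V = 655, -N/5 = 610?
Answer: I*√734126165474226/9250927 ≈ 2.9289*I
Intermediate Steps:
N = -3050 (N = -5*610 = -3050)
q(S) = 2*S/(655 + S) (q(S) = (S + S)/(S + 655) = (2*S)/(655 + S) = 2*S/(655 + S))
√(429724/(-38626) + q(N)) = √(429724/(-38626) + 2*(-3050)/(655 - 3050)) = √(429724*(-1/38626) + 2*(-3050)/(-2395)) = √(-214862/19313 + 2*(-3050)*(-1/2395)) = √(-214862/19313 + 1220/479) = √(-79357038/9250927) = I*√734126165474226/9250927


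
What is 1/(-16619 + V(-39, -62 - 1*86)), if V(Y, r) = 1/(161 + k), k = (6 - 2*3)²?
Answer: -161/2675658 ≈ -6.0172e-5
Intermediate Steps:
k = 0 (k = (6 - 6)² = 0² = 0)
V(Y, r) = 1/161 (V(Y, r) = 1/(161 + 0) = 1/161)
1/(-16619 + V(-39, -62 - 1*86)) = 1/(-16619 + 1/161) = 1/(-2675658/161) = -161/2675658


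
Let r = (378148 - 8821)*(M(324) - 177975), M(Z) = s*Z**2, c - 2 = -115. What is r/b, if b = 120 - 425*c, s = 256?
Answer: 9859509642087/48145 ≈ 2.0479e+8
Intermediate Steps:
c = -113 (c = 2 - 115 = -113)
M(Z) = 256*Z**2
b = 48145 (b = 120 - 425*(-113) = 120 + 48025 = 48145)
r = 9859509642087 (r = (378148 - 8821)*(256*324**2 - 177975) = 369327*(256*104976 - 177975) = 369327*(26873856 - 177975) = 369327*26695881 = 9859509642087)
r/b = 9859509642087/48145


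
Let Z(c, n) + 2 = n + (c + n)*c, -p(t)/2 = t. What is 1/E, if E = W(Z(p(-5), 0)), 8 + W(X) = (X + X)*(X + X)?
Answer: 1/38408 ≈ 2.6036e-5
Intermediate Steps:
p(t) = -2*t
Z(c, n) = -2 + n + c*(c + n) (Z(c, n) = -2 + (n + (c + n)*c) = -2 + (n + c*(c + n)) = -2 + n + c*(c + n))
W(X) = -8 + 4*X**2 (W(X) = -8 + (X + X)*(X + X) = -8 + (2*X)*(2*X) = -8 + 4*X**2)
E = 38408 (E = -8 + 4*(-2 + 0 + (-2*(-5))**2 - 2*(-5)*0)**2 = -8 + 4*(-2 + 0 + 10**2 + 10*0)**2 = -8 + 4*(-2 + 0 + 100 + 0)**2 = -8 + 4*98**2 = -8 + 4*9604 = -8 + 38416 = 38408)
1/E = 1/38408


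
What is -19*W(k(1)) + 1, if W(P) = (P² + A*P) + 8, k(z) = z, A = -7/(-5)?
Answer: -983/5 ≈ -196.60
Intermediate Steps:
A = 7/5 (A = -7*(-⅕) = 7/5 ≈ 1.4000)
W(P) = 8 + P² + 7*P/5 (W(P) = (P² + 7*P/5) + 8 = 8 + P² + 7*P/5)
-19*W(k(1)) + 1 = -19*(8 + 1² + (7/5)*1) + 1 = -19*(8 + 1 + 7/5) + 1 = -19*52/5 + 1 = -988/5 + 1 = -983/5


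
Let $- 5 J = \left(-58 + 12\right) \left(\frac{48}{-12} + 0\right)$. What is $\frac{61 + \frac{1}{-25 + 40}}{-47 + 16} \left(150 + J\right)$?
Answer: $- \frac{518456}{2325} \approx -222.99$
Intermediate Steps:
$J = - \frac{184}{5}$ ($J = - \frac{\left(-58 + 12\right) \left(\frac{48}{-12} + 0\right)}{5} = - \frac{\left(-46\right) \left(48 \left(- \frac{1}{12}\right) + 0\right)}{5} = - \frac{\left(-46\right) \left(-4 + 0\right)}{5} = - \frac{\left(-46\right) \left(-4\right)}{5} = \left(- \frac{1}{5}\right) 184 = - \frac{184}{5} \approx -36.8$)
$\frac{61 + \frac{1}{-25 + 40}}{-47 + 16} \left(150 + J\right) = \frac{61 + \frac{1}{-25 + 40}}{-47 + 16} \left(150 - \frac{184}{5}\right) = \frac{61 + \frac{1}{15}}{-31} \cdot \frac{566}{5} = \left(61 + \frac{1}{15}\right) \left(- \frac{1}{31}\right) \frac{566}{5} = \frac{916}{15} \left(- \frac{1}{31}\right) \frac{566}{5} = \left(- \frac{916}{465}\right) \frac{566}{5} = - \frac{518456}{2325}$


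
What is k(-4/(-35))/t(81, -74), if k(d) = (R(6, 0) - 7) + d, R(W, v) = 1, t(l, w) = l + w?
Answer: -206/245 ≈ -0.84082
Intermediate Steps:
k(d) = -6 + d (k(d) = (1 - 7) + d = -6 + d)
k(-4/(-35))/t(81, -74) = (-6 - 4/(-35))/(81 - 74) = (-6 - 4*(-1/35))/7 = (-6 + 4/35)*(1/7) = -206/35*1/7 = -206/245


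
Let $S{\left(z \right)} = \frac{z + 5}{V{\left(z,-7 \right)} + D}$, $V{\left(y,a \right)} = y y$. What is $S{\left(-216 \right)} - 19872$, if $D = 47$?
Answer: $- \frac{928082227}{46703} \approx -19872.0$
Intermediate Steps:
$V{\left(y,a \right)} = y^{2}$
$S{\left(z \right)} = \frac{5 + z}{47 + z^{2}}$ ($S{\left(z \right)} = \frac{z + 5}{z^{2} + 47} = \frac{5 + z}{47 + z^{2}}$)
$S{\left(-216 \right)} - 19872 = \frac{5 - 216}{47 + \left(-216\right)^{2}} - 19872 = \frac{1}{47 + 46656} \left(-211\right) - 19872 = \frac{1}{46703} \left(-211\right) - 19872 = - \frac{211}{46703} - 19872 = - \frac{928082227}{46703}$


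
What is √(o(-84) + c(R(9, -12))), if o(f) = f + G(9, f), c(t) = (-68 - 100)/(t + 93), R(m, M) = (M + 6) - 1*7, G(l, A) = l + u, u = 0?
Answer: I*√7710/10 ≈ 8.7807*I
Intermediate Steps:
G(l, A) = l (G(l, A) = l + 0 = l)
R(m, M) = -1 + M (R(m, M) = (6 + M) - 7 = -1 + M)
c(t) = -168/(93 + t)
o(f) = 9 + f (o(f) = f + 9 = 9 + f)
√(o(-84) + c(R(9, -12))) = √((9 - 84) - 168/(93 + (-1 - 12))) = √(-75 - 168/(93 - 13)) = √(-75 - 168/80) = √(-75 - 168*1/80) = √(-75 - 21/10) = √(-771/10) = I*√7710/10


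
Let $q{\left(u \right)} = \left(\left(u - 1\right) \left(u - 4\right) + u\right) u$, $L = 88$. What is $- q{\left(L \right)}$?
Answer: $-650848$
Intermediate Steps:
$q{\left(u \right)} = u \left(u + \left(-1 + u\right) \left(-4 + u\right)\right)$ ($q{\left(u \right)} = \left(\left(-1 + u\right) \left(-4 + u\right) + u\right) u = \left(u + \left(-1 + u\right) \left(-4 + u\right)\right) u = u \left(u + \left(-1 + u\right) \left(-4 + u\right)\right)$)
$- q{\left(L \right)} = - 88 \left(4 + 88^{2} - 352\right) = - 88 \left(4 + 7744 - 352\right) = - 88 \cdot 7396 = \left(-1\right) 650848 = -650848$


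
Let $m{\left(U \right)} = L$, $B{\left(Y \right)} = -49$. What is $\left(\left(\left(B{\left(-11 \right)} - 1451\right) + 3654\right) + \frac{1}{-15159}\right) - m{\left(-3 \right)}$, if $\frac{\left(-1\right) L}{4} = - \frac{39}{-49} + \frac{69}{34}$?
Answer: $\frac{27342226831}{12627447} \approx 2165.3$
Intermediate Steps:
$L = - \frac{9414}{833}$ ($L = - 4 \left(- \frac{39}{-49} + \frac{69}{34}\right) = - 4 \left(\left(-39\right) \left(- \frac{1}{49}\right) + 69 \cdot \frac{1}{34}\right) = - 4 \left(\frac{39}{49} + \frac{69}{34}\right) = \left(-4\right) \frac{4707}{1666} = - \frac{9414}{833} \approx -11.301$)
$m{\left(U \right)} = - \frac{9414}{833}$
$\left(\left(\left(B{\left(-11 \right)} - 1451\right) + 3654\right) + \frac{1}{-15159}\right) - m{\left(-3 \right)} = \left(\left(\left(-49 - 1451\right) + 3654\right) + \frac{1}{-15159}\right) - - \frac{9414}{833} = \left(\left(-1500 + 3654\right) - \frac{1}{15159}\right) + \frac{9414}{833} = \left(2154 - \frac{1}{15159}\right) + \frac{9414}{833} = \frac{32652485}{15159} + \frac{9414}{833} = \frac{27342226831}{12627447}$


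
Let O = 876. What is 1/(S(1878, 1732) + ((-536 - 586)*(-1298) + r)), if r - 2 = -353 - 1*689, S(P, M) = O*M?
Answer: 1/2972548 ≈ 3.3641e-7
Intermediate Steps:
S(P, M) = 876*M
r = -1040 (r = 2 + (-353 - 1*689) = 2 + (-353 - 689) = 2 - 1042 = -1040)
1/(S(1878, 1732) + ((-536 - 586)*(-1298) + r)) = 1/(876*1732 + ((-536 - 586)*(-1298) - 1040)) = 1/(1517232 + (-1122*(-1298) - 1040)) = 1/(1517232 + (1456356 - 1040)) = 1/(1517232 + 1455316) = 1/2972548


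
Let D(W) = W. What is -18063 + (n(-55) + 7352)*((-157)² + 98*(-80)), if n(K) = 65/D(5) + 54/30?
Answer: 619052391/5 ≈ 1.2381e+8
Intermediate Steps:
n(K) = 74/5 (n(K) = 65/5 + 54/30 = 65*(⅕) + 54*(1/30) = 13 + 9/5 = 74/5)
-18063 + (n(-55) + 7352)*((-157)² + 98*(-80)) = -18063 + (74/5 + 7352)*((-157)² + 98*(-80)) = -18063 + 36834*(24649 - 7840)/5 = -18063 + (36834/5)*16809 = -18063 + 619142706/5 = 619052391/5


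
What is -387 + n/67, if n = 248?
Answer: -25681/67 ≈ -383.30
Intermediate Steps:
-387 + n/67 = -387 + 248/67 = -25681/67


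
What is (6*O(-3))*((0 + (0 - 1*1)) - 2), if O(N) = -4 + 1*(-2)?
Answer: 108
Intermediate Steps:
O(N) = -6 (O(N) = -4 - 2 = -6)
(6*O(-3))*((0 + (0 - 1*1)) - 2) = (6*(-6))*((0 + (0 - 1*1)) - 2) = -36*((0 + (0 - 1)) - 2) = -36*((0 - 1) - 2) = -36*(-1 - 2) = -36*(-3) = 108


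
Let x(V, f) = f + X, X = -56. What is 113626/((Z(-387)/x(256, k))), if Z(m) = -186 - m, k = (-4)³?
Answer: -4545040/67 ≈ -67836.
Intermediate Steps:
k = -64
x(V, f) = -56 + f (x(V, f) = f - 56 = -56 + f)
113626/((Z(-387)/x(256, k))) = 113626/(((-186 - 1*(-387))/(-56 - 64))) = 113626/(((-186 + 387)/(-120))) = 113626/((201*(-1/120))) = 113626/(-67/40) = 113626*(-40/67) = -4545040/67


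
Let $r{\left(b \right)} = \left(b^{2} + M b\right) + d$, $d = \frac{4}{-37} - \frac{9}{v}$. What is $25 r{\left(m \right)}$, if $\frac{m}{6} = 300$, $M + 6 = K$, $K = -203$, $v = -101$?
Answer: $\frac{267550513225}{3737} \approx 7.1595 \cdot 10^{7}$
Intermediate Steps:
$M = -209$ ($M = -6 - 203 = -209$)
$m = 1800$ ($m = 6 \cdot 300 = 1800$)
$d = - \frac{71}{3737}$ ($d = \frac{4}{-37} - \frac{9}{-101} = 4 \left(- \frac{1}{37}\right) - - \frac{9}{101} = - \frac{4}{37} + \frac{9}{101} = - \frac{71}{3737} \approx -0.018999$)
$r{\left(b \right)} = - \frac{71}{3737} + b^{2} - 209 b$ ($r{\left(b \right)} = \left(b^{2} - 209 b\right) - \frac{71}{3737} = - \frac{71}{3737} + b^{2} - 209 b$)
$25 r{\left(m \right)} = 25 \left(- \frac{71}{3737} + 1800^{2} - 376200\right) = 25 \left(- \frac{71}{3737} + 3240000 - 376200\right) = 25 \cdot \frac{10702020529}{3737} = \frac{267550513225}{3737}$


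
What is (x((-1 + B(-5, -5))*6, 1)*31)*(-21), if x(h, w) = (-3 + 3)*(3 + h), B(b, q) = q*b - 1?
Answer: 0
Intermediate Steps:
B(b, q) = -1 + b*q (B(b, q) = b*q - 1 = -1 + b*q)
x(h, w) = 0 (x(h, w) = 0*(3 + h) = 0)
(x((-1 + B(-5, -5))*6, 1)*31)*(-21) = (0*31)*(-21) = 0*(-21) = 0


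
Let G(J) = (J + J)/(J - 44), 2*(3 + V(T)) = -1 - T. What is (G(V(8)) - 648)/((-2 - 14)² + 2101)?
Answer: -66714/242771 ≈ -0.27480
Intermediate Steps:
V(T) = -7/2 - T/2 (V(T) = -3 + (-1 - T)/2 = -3 + (-½ - T/2) = -7/2 - T/2)
G(J) = 2*J/(-44 + J) (G(J) = (2*J)/(-44 + J) = 2*J/(-44 + J))
(G(V(8)) - 648)/((-2 - 14)² + 2101) = (2*(-7/2 - ½*8)/(-44 + (-7/2 - ½*8)) - 648)/((-2 - 14)² + 2101) = (2*(-7/2 - 4)/(-44 + (-7/2 - 4)) - 648)/((-16)² + 2101) = (2*(-15/2)/(-44 - 15/2) - 648)/(256 + 2101) = (2*(-15/2)/(-103/2) - 648)/2357 = (2*(-15/2)*(-2/103) - 648)*(1/2357) = (30/103 - 648)*(1/2357) = -66714/103*1/2357 = -66714/242771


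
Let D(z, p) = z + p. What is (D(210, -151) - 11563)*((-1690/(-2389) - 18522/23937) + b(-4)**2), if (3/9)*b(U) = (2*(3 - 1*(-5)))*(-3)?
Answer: -4547126977509760/19061831 ≈ -2.3855e+8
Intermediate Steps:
b(U) = -144 (b(U) = 3*((2*(3 - 1*(-5)))*(-3)) = 3*((2*(3 + 5))*(-3)) = 3*((2*8)*(-3)) = 3*(16*(-3)) = 3*(-48) = -144)
D(z, p) = p + z
(D(210, -151) - 11563)*((-1690/(-2389) - 18522/23937) + b(-4)**2) = ((-151 + 210) - 11563)*((-1690/(-2389) - 18522/23937) + (-144)**2) = (59 - 11563)*((-1690*(-1/2389) - 18522*1/23937) + 20736) = -11504*((1690/2389 - 6174/7979) + 20736) = -11504*(-1265176/19061831 + 20736) = -11504*395264862440/19061831 = -4547126977509760/19061831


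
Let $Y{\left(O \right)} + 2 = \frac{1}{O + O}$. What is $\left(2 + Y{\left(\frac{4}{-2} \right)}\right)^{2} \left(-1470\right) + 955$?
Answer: $\frac{6905}{8} \approx 863.13$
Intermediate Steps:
$Y{\left(O \right)} = -2 + \frac{1}{2 O}$ ($Y{\left(O \right)} = -2 + \frac{1}{O + O} = -2 + \frac{1}{2 O}$)
$\left(2 + Y{\left(\frac{4}{-2} \right)}\right)^{2} \left(-1470\right) + 955 = \left(2 - \left(2 - \frac{1}{2 \frac{4}{-2}}\right)\right)^{2} \left(-1470\right) + 955 = \left(2 - \left(2 - \frac{1}{2 \cdot 4 \left(- \frac{1}{2}\right)}\right)\right)^{2} \left(-1470\right) + 955 = \left(2 - \left(2 - \frac{1}{2 \left(-2\right)}\right)\right)^{2} \left(-1470\right) + 955 = \left(2 + \left(-2 + \frac{1}{2} \left(- \frac{1}{2}\right)\right)\right)^{2} \left(-1470\right) + 955 = \left(2 - \frac{9}{4}\right)^{2} \left(-1470\right) + 955 = \left(- \frac{1}{4}\right)^{2} \left(-1470\right) + 955 = \frac{1}{16} \left(-1470\right) + 955 = - \frac{735}{8} + 955 = \frac{6905}{8}$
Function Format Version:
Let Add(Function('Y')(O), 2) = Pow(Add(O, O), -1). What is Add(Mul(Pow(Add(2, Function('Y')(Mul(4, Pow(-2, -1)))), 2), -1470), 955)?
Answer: Rational(6905, 8) ≈ 863.13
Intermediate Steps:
Function('Y')(O) = Add(-2, Mul(Rational(1, 2), Pow(O, -1))) (Function('Y')(O) = Add(-2, Pow(Add(O, O), -1)) = Add(-2, Pow(Mul(2, O), -1)) = Add(-2, Mul(Rational(1, 2), Pow(O, -1))))
Add(Mul(Pow(Add(2, Function('Y')(Mul(4, Pow(-2, -1)))), 2), -1470), 955) = Add(Mul(Pow(Add(2, Add(-2, Mul(Rational(1, 2), Pow(Mul(4, Pow(-2, -1)), -1)))), 2), -1470), 955) = Add(Mul(Pow(Add(2, Add(-2, Mul(Rational(1, 2), Pow(Mul(4, Rational(-1, 2)), -1)))), 2), -1470), 955) = Add(Mul(Pow(Add(2, Add(-2, Mul(Rational(1, 2), Pow(-2, -1)))), 2), -1470), 955) = Add(Mul(Pow(Add(2, Add(-2, Mul(Rational(1, 2), Rational(-1, 2)))), 2), -1470), 955) = Add(Mul(Pow(Add(2, Add(-2, Rational(-1, 4))), 2), -1470), 955) = Add(Mul(Pow(Add(2, Rational(-9, 4)), 2), -1470), 955) = Add(Mul(Pow(Rational(-1, 4), 2), -1470), 955) = Add(Mul(Rational(1, 16), -1470), 955) = Add(Rational(-735, 8), 955) = Rational(6905, 8)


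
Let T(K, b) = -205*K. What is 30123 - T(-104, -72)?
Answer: 8803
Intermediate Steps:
30123 - T(-104, -72) = 30123 - (-205)*(-104) = 30123 - 1*21320 = 30123 - 21320 = 8803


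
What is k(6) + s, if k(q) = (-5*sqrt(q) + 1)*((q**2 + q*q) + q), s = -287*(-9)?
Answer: 2661 - 390*sqrt(6) ≈ 1705.7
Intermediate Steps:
s = 2583
k(q) = (1 - 5*sqrt(q))*(q + 2*q**2) (k(q) = (1 - 5*sqrt(q))*((q**2 + q**2) + q) = (1 - 5*sqrt(q))*(2*q**2 + q) = (1 - 5*sqrt(q))*(q + 2*q**2))
k(6) + s = (6 - 360*sqrt(6) - 30*sqrt(6) + 2*6**2) + 2583 = (6 - 360*sqrt(6) - 30*sqrt(6) + 2*36) + 2583 = (6 - 360*sqrt(6) - 30*sqrt(6) + 72) + 2583 = (78 - 390*sqrt(6)) + 2583 = 2661 - 390*sqrt(6)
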